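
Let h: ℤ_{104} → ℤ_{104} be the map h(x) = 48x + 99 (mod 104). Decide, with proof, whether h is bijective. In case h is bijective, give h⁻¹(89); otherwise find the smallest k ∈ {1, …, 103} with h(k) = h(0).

13

We have gcd(48, 104) = 8 > 1. Taking s = 0 and t = 13: h(0) = 99 and h(13) = 48·13 + 99 = 723 ≡ 99 (mod 104).
So h(0) = h(13) while 0 ≠ 13, therefore h is not injective, hence not bijective.
Since h is not bijective, we find the least positive k with h(k) = h(0): this means 48k ≡ 0 (mod 104), i.e. 104 ∣ 48k. Since gcd(48, 104) = 8, dividing through by 8 this holds exactly when 13 ∣ 6k, and as gcd(6, 13) = 1, exactly when 13 ∣ k.
The smallest positive such k is 13.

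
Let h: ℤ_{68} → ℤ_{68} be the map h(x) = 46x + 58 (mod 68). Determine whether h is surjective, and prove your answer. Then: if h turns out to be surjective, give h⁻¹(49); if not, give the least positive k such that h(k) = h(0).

34

Since gcd(46, 68) = 2, we have 46x ≡ 0 (mod 2) for all x, so h(x) ≡ 0 (mod 2).
But 1 ≢ 0 (mod 2), so 1 ∈ ℤ_{68} has no preimage. So h is not surjective.
Since h is not surjective, we find the least positive k with h(k) = h(0): this means 46k ≡ 0 (mod 68), i.e. 68 ∣ 46k. Since gcd(46, 68) = 2, dividing through by 2 this holds exactly when 34 ∣ 23k, and as gcd(23, 34) = 1, exactly when 34 ∣ k.
The smallest positive such k is 34.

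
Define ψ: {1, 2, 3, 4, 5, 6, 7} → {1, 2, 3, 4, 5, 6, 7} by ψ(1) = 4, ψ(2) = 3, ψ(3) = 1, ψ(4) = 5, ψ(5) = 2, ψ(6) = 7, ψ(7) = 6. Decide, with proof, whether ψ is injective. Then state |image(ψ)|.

The values ψ(1), …, ψ(7) are 4, 3, 1, 5, 2, 7, 6 — all distinct.
So ψ(s) = ψ(t) only when s = t, and ψ is injective.
The image of ψ is {1, 2, 3, 4, 5, 6, 7}, which has 7 elements.

7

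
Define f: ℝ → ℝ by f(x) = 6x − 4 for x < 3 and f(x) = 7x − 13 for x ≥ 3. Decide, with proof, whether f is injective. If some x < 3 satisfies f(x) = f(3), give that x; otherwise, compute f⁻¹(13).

2

Both pieces are strictly increasing (slopes 6 and 7), so each is injective on its own interval.
The left piece maps (−∞, 3) onto (−∞, 14); the right piece maps [3, ∞) onto [8, ∞).
These images overlap. In particular f(3) = 8 (right piece), and solving 6x − 4 = 8 on the left piece gives x = 2 < 3.
So f(2) = f(3) with 2 ≠ 3, and f is not injective. This x = 2 is the requested value below 3.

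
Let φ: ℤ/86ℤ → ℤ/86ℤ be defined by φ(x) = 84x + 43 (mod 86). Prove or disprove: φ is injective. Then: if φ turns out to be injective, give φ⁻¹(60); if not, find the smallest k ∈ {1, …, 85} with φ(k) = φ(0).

We have gcd(84, 86) = 2 > 1. Taking u = 0 and v = 43: φ(0) = 43 and φ(43) = 84·43 + 43 = 3655 ≡ 43 (mod 86).
So φ(0) = φ(43) while 0 ≠ 43, hence φ is not injective.
Since φ is not injective, we find the least positive k with φ(k) = φ(0): this means 84k ≡ 0 (mod 86), i.e. 86 ∣ 84k. Since gcd(84, 86) = 2, dividing through by 2 this holds exactly when 43 ∣ 42k, and as gcd(42, 43) = 1, exactly when 43 ∣ k.
The smallest positive such k is 43.

43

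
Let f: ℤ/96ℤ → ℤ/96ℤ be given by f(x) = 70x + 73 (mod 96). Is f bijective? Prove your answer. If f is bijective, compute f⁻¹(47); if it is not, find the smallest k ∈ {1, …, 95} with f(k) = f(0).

We have gcd(70, 96) = 2 > 1. Taking a = 0 and b = 48: f(0) = 73 and f(48) = 70·48 + 73 = 3433 ≡ 73 (mod 96).
So f(0) = f(48) while 0 ≠ 48, therefore f is not injective, hence not bijective.
Since f is not bijective, we find the least positive k with f(k) = f(0): this means 70k ≡ 0 (mod 96), i.e. 96 ∣ 70k. Since gcd(70, 96) = 2, dividing through by 2 this holds exactly when 48 ∣ 35k, and as gcd(35, 48) = 1, exactly when 48 ∣ k.
The smallest positive such k is 48.

48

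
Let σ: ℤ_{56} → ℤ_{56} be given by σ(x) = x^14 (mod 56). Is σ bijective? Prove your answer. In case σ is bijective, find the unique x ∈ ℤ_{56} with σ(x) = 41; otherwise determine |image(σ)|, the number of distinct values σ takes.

σ(6): Repeated squaring mod 56: 6^1 ≡ 6, 6^2 ≡ 6² = 36, 6^4 ≡ 36² = 1296 ≡ 8, 6^8 ≡ 8² = 64 ≡ 8. Since 14 = 8 + 4 + 2, 6^14 ≡ 8·8·36: 8·8 = 64 ≡ 8, then 8·36 = 288 ≡ 8. So 6^14 ≡ 8 (mod 56).
σ(8): Repeated squaring mod 56: 8^1 ≡ 8, 8^2 ≡ 8² = 64 ≡ 8, 8^4 ≡ 8² = 64 ≡ 8, 8^8 ≡ 8² = 64 ≡ 8. Since 14 = 8 + 4 + 2, 8^14 ≡ 8·8·8: 8·8 = 64 ≡ 8, then 8·8 = 64 ≡ 8. So 8^14 ≡ 8 (mod 56).
So σ(6) = σ(8) = 8 while 6 ≠ 8, thus σ is not injective, hence not bijective.
Since σ is not bijective, we determine |image(σ)|. Computing x^14 mod 56 for each x (by repeated squaring, reducing mod 56 at every step), the values σ(0), σ(1), …, σ(55) are: 0, 1, 32, 9, 16, 25, 8, 49, 8, 25, 16, 9, 32, 1, 0, 1, 32, 9, 16, 25, 8, 49, 8, 25, 16, 9, 32, 1, 0, 1, 32, 9, 16, 25, 8, 49, 8, 25, 16, 9, 32, 1, 0, 1, 32, 9, 16, 25, 8, 49, 8, 25, 16, 9, 32, 1.
The distinct values are {0, 1, 8, 9, 16, 25, 32, 49}; there are 8 of them.

8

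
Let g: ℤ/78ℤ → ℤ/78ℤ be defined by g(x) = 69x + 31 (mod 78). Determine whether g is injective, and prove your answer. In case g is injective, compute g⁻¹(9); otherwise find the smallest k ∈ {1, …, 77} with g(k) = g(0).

We have gcd(69, 78) = 3 > 1. Taking a = 0 and b = 26: g(0) = 31 and g(26) = 69·26 + 31 = 1825 ≡ 31 (mod 78).
So g(0) = g(26) while 0 ≠ 26, thus g is not injective.
Since g is not injective, we find the least positive k with g(k) = g(0): this means 69k ≡ 0 (mod 78), i.e. 78 ∣ 69k. Since gcd(69, 78) = 3, dividing through by 3 this holds exactly when 26 ∣ 23k, and as gcd(23, 26) = 1, exactly when 26 ∣ k.
The smallest positive such k is 26.

26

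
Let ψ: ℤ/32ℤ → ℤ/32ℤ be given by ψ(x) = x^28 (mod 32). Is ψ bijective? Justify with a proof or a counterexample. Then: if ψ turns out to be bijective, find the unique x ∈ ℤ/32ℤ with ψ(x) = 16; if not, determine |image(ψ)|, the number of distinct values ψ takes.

3

ψ(0) = 0^28 = 0.
ψ(2): Repeated squaring mod 32: 2^1 ≡ 2, 2^2 ≡ 2² = 4, 2^4 ≡ 4² = 16, 2^8 ≡ 16² = 256 ≡ 0, 2^16 ≡ 0² = 0. Since 28 = 16 + 8 + 4, 2^28 ≡ 0·0·16: 0·0 = 0, then 0·16 = 0. So 2^28 ≡ 0 (mod 32).
So ψ(0) = ψ(2) = 0 while 0 ≠ 2, thus ψ is not injective, hence not bijective.
Since ψ is not bijective, we determine |image(ψ)|. Computing x^28 mod 32 for each x (by repeated squaring, reducing mod 32 at every step), the values ψ(0), ψ(1), …, ψ(31) are: 0, 1, 0, 17, 0, 17, 0, 1, 0, 1, 0, 17, 0, 17, 0, 1, 0, 1, 0, 17, 0, 17, 0, 1, 0, 1, 0, 17, 0, 17, 0, 1.
The distinct values are {0, 1, 17}; there are 3 of them.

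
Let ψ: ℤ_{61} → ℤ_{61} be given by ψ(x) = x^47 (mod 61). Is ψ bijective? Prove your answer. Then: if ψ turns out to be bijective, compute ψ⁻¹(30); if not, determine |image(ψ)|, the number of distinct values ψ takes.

Since 61 is prime, the nonzero elements of ℤ_{61} form a cyclic group of order 60.
As gcd(47, 60) = 1, raising to the 47th power is a bijection on this group: if x_1^47 ≡ x_2^47 then (x_1x_2^{−1})^47 = 1, and the only element of order dividing gcd(47, 60) = 1 is 1, so x_1 = x_2.
With ψ(0) = 0 this makes ψ injective on all of ℤ_{61}, hence bijective (finite equal-size domain and codomain). In particular ψ is bijective.
Since ψ is bijective, we find the preimage of 30. The inverse of x ↦ x^47 on (ℤ_{61})^× is x ↦ x^23, because 47·23 = 1081 = 18·60 + 1 ≡ 1 (mod 60) and x^{60} = 1 for x ≠ 0 (Fermat). So ψ⁻¹(30) = 30^23 mod 61.
Repeated squaring mod 61: 30^1 ≡ 30, 30^2 ≡ 30² = 900 ≡ 46, 30^4 ≡ 46² = 2116 ≡ 42, 30^8 ≡ 42² = 1764 ≡ 56, 30^16 ≡ 56² = 3136 ≡ 25. Since 23 = 16 + 4 + 2 + 1, 30^23 ≡ 25·42·46·30: 25·42 = 1050 ≡ 13, then 13·46 = 598 ≡ 49, then 49·30 = 1470 ≡ 6. So 30^23 ≡ 6 (mod 61).
Hence ψ⁻¹(30) = 6.

6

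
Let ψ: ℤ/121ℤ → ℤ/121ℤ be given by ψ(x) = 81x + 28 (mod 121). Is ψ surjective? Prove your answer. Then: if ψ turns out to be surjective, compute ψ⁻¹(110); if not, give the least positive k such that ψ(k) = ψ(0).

4

Since gcd(81, 121) = 1, 81 is invertible modulo 121. Euclid's algorithm: 121 = 1·81 + 40, 81 = 2·40 + 1; back-substituting gives 1 = 3·81 − 2·121, so 81⁻¹ ≡ 3 (mod 121).
For any y ∈ ℤ/121ℤ, x = 3(y − 28) mod 121 satisfies ψ(x) = 81·3(y − 28) + 28 ≡ y (since 81·3 ≡ 1 mod 121). So every y has a preimage.
Thus ψ is surjective.
Since ψ is surjective, we find ψ⁻¹(110): we need 81x ≡ 110 − 28 ≡ 82 (mod 121). Using 81⁻¹ = 3: x ≡ 3·82 = 246 = 2·121 + 4, so x = 4.
Check: ψ(4) = 81·4 + 28 = 352 = 2·121 + 110 ≡ 110 (mod 121).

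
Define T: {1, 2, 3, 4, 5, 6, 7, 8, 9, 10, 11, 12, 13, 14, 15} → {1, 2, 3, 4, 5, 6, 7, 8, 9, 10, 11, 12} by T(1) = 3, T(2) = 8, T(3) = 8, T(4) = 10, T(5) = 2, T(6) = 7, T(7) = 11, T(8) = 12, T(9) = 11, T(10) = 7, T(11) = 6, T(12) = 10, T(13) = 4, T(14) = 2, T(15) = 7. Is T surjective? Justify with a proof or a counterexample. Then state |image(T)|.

9

No element maps to 1, so T is not surjective.
The image of T is {2, 3, 4, 6, 7, 8, 10, 11, 12}, which has 9 elements.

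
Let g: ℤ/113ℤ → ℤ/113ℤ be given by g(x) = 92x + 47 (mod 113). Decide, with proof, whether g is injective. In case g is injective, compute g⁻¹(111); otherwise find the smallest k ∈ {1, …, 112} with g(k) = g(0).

If g(s) = g(t), then 92s ≡ 92t (mod 113). Because gcd(92, 113) = 1, we may cancel 92 to get s ≡ t (mod 113).
Thus g is injective.
We now compute 92⁻¹ mod 113 explicitly. Euclid's algorithm: 113 = 1·92 + 21, 92 = 4·21 + 8, 21 = 2·8 + 5, 8 = 1·5 + 3, 5 = 1·3 + 2, 3 = 1·2 + 1; back-substituting gives 1 = 43·92 − 35·113, so 92⁻¹ ≡ 43 (mod 113).
Since g is injective, we compute g⁻¹(111): solve 92x + 47 ≡ 111 (mod 113), i.e. 92x ≡ 64 (mod 113).
Multiplying by 92⁻¹ = 43 gives x ≡ 43·64 = 2752 = 24·113 + 40 ≡ 40 (mod 113).
Check: g(40) = 92·40 + 47 = 3727 = 32·113 + 111 ≡ 111 (mod 113).

40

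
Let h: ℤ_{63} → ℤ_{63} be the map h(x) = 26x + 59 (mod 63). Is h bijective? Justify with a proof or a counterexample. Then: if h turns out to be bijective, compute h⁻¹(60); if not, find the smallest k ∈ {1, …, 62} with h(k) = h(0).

17

Recall that h is injective if h(a) = h(b) implies a = b.
Suppose h(a) = h(b) in ℤ_{63}. Then 26a + 59 ≡ 26b + 59 (mod 63), hence 26(a − b) ≡ 0 (mod 63).
Since gcd(26, 63) = 1, 26 is invertible modulo 63, so a − b ≡ 0 (mod 63), i.e. a = b.
We now compute 26⁻¹ mod 63 explicitly. Euclid's algorithm: 63 = 2·26 + 11, 26 = 2·11 + 4, 11 = 2·4 + 3, 4 = 1·3 + 1; back-substituting gives 1 = 17·26 − 7·63, so 26⁻¹ ≡ 17 (mod 63).
Then y ↦ 17(y − 59) is a two-sided inverse to h, so every y ∈ ℤ_{63} has a preimage.
So h is bijective.
Since h is bijective, we find h⁻¹(60): we need 26x ≡ 60 − 59 ≡ 1 (mod 63). Using 26⁻¹ = 17: x ≡ 17·1 = 17, so x = 17.
Check: h(17) = 26·17 + 59 = 501 = 7·63 + 60 ≡ 60 (mod 63).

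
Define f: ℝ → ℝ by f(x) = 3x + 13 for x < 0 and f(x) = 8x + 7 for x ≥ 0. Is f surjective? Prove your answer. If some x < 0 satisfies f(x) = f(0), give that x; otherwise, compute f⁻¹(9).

Both pieces are strictly increasing (slopes 3 and 8), so each is injective on its own interval.
The left piece maps (−∞, 0) onto (−∞, 13); the right piece maps [0, ∞) onto [7, ∞).
The union (−∞, 13) ∪ [7, ∞) covers ℝ, so f is surjective.
For the follow-up: the images overlap, so an x < 0 with f(x) = f(0) exists. f(0) = 7; solving 3x + 13 = 7 for x < 0 gives x = (7 − 13)/3 = −2.

-2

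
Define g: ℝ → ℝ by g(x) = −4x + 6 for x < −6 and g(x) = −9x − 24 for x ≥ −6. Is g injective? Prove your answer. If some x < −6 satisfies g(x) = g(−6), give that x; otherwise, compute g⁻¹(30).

Both pieces are strictly decreasing (slopes −4 and −9), so each is injective on its own interval.
The left piece maps (−∞, −6) onto (30, ∞); the right piece maps [−6, ∞) onto (−∞, 30].
These images are disjoint, so no value is attained by both pieces. Hence g is injective.
Because the two images are disjoint, no x < −6 has g(x) = g(−6), so we compute g⁻¹(30): 30 lies in (−∞, 30], so solve −9x − 24 = 30: x = (30 + 24)/(−9) = −6.

-6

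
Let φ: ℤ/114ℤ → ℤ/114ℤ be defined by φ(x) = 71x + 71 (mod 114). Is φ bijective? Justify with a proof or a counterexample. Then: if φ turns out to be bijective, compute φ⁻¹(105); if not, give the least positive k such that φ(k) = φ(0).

92

Recall: injectivity means: for all a, b in the domain, φ(a) = φ(b) implies a = b.
Suppose φ(a) = φ(b) in ℤ/114ℤ. Then 71a + 71 ≡ 71b + 71 (mod 114), thus 71(a − b) ≡ 0 (mod 114).
Since gcd(71, 114) = 1, 71 is invertible modulo 114, hence a − b ≡ 0 (mod 114), i.e. a = b.
We now compute 71⁻¹ mod 114 explicitly. Euclid's algorithm: 114 = 1·71 + 43, 71 = 1·43 + 28, 43 = 1·28 + 15, 28 = 1·15 + 13, 15 = 1·13 + 2, 13 = 6·2 + 1; back-substituting gives 1 = 53·71 − 33·114, so 71⁻¹ ≡ 53 (mod 114).
Then y ↦ 53(y − 71) is a two-sided inverse to φ, so every y ∈ ℤ/114ℤ has a preimage.
Therefore φ is bijective.
Since φ is bijective, we find φ⁻¹(105): we need 71x ≡ 105 − 71 ≡ 34 (mod 114). Using 71⁻¹ = 53: x ≡ 53·34 = 1802 = 15·114 + 92, so x = 92.
Check: φ(92) = 71·92 + 71 = 6603 = 57·114 + 105 ≡ 105 (mod 114).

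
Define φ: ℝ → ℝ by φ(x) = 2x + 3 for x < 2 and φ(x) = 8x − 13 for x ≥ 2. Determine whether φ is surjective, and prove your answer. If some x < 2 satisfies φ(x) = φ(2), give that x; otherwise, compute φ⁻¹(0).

Both pieces are strictly increasing (slopes 2 and 8), so each is injective on its own interval.
The left piece maps (−∞, 2) onto (−∞, 7); the right piece maps [2, ∞) onto [3, ∞).
The union (−∞, 7) ∪ [3, ∞) covers ℝ, so φ is surjective.
For the follow-up: the images overlap, so an x < 2 with φ(x) = φ(2) exists. φ(2) = 3; solving 2x + 3 = 3 for x < 2 gives x = (3 − 3)/2 = 0.

0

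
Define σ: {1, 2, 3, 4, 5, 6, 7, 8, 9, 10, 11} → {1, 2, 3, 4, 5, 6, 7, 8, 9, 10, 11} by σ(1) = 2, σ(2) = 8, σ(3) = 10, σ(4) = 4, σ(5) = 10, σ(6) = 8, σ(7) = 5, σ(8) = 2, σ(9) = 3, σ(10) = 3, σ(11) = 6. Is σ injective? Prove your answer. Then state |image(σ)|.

σ(3) = 10 = σ(5) with 3 ≠ 5, so σ is not injective.
The image of σ is {2, 3, 4, 5, 6, 8, 10}, which has 7 elements.

7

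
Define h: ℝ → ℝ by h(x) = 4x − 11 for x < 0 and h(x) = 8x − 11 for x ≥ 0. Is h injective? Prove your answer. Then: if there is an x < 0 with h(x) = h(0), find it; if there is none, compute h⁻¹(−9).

1/4

Both pieces are strictly increasing (slopes 4 and 8), so each is injective on its own interval.
The left piece maps (−∞, 0) onto (−∞, −11); the right piece maps [0, ∞) onto [−11, ∞).
These images are disjoint, so no value is attained by both pieces. Thus h is injective.
Because the two images are disjoint, no x < 0 has h(x) = h(0), so we compute h⁻¹(−9): −9 lies in [−11, ∞), so solve 8x − 11 = −9: x = (−9 + 11)/8 = 1/4.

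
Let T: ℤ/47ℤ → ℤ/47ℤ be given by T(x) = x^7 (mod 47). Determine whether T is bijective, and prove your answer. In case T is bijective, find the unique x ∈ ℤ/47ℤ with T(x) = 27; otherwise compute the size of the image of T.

Since 47 is prime, the nonzero elements of ℤ/47ℤ form a cyclic group of order 46.
As gcd(7, 46) = 1, raising to the 7th power is a bijection on this group: if u^7 ≡ v^7 then (uv^{−1})^7 = 1, and the only element of order dividing gcd(7, 46) = 1 is 1, so u = v.
With T(0) = 0 this makes T injective on all of ℤ/47ℤ, hence bijective (finite equal-size domain and codomain). In particular T is bijective.
Since T is bijective, we find the preimage of 27. The inverse of x ↦ x^7 on (ℤ/47ℤ)^× is x ↦ x^33, because 7·33 = 231 = 5·46 + 1 ≡ 1 (mod 46) and x^{46} = 1 for x ≠ 0 (Fermat). So T⁻¹(27) = 27^33 mod 47.
Repeated squaring mod 47: 27^1 ≡ 27, 27^2 ≡ 27² = 729 ≡ 24, 27^4 ≡ 24² = 576 ≡ 12, 27^8 ≡ 12² = 144 ≡ 3, 27^16 ≡ 3² = 9, 27^32 ≡ 9² = 81 ≡ 34. Since 33 = 32 + 1, 27^33 ≡ 34·27: 34·27 = 918 ≡ 25. So 27^33 ≡ 25 (mod 47).
Hence T⁻¹(27) = 25.

25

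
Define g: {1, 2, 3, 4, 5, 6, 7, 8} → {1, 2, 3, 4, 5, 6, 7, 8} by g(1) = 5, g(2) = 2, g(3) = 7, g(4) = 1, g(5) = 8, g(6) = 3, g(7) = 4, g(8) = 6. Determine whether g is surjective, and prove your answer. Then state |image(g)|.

Every element of the codomain has a preimage: 1 = g(4), 2 = g(2), 3 = g(6), 4 = g(7), 5 = g(1), 6 = g(8), 7 = g(3), 8 = g(5).
So g is surjective.
The image of g is {1, 2, 3, 4, 5, 6, 7, 8}, which has 8 elements.

8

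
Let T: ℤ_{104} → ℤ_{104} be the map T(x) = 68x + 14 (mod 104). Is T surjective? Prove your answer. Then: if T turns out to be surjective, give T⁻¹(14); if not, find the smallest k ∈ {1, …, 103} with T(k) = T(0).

26

Since gcd(68, 104) = 4, we have 68x ≡ 0 (mod 4) for all x, so T(x) ≡ 2 (mod 4).
But 0 ≢ 2 (mod 4), so 0 ∈ ℤ_{104} has no preimage. So T is not surjective.
Since T is not surjective, we find the least positive k with T(k) = T(0): this means 68k ≡ 0 (mod 104), i.e. 104 ∣ 68k. Since gcd(68, 104) = 4, dividing through by 4 this holds exactly when 26 ∣ 17k, and as gcd(17, 26) = 1, exactly when 26 ∣ k.
The smallest positive such k is 26.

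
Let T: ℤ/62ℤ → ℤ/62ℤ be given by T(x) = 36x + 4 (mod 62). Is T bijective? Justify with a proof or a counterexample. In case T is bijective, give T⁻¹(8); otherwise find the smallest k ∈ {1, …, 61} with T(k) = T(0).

We have gcd(36, 62) = 2 > 1. Taking a = 0 and b = 31: T(0) = 4 and T(31) = 36·31 + 4 = 1120 ≡ 4 (mod 62).
So T(0) = T(31) while 0 ≠ 31, thus T is not injective, hence not bijective.
Since T is not bijective, we find the least positive k with T(k) = T(0): this means 36k ≡ 0 (mod 62), i.e. 62 ∣ 36k. Since gcd(36, 62) = 2, dividing through by 2 this holds exactly when 31 ∣ 18k, and as gcd(18, 31) = 1, exactly when 31 ∣ k.
The smallest positive such k is 31.

31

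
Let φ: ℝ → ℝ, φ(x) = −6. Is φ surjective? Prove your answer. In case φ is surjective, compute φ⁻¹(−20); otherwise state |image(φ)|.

1

φ(x) = −6 for all x, so −5 has no preimage and φ is not surjective.
Since φ is not surjective, we state |image(φ)|: the image of φ is {−6}, which has 1 element.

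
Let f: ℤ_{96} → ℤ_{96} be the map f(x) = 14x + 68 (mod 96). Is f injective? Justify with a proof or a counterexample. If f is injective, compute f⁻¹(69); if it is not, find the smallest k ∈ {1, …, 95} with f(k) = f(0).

We have gcd(14, 96) = 2 > 1. Taking a = 0 and b = 48: f(0) = 68 and f(48) = 14·48 + 68 = 740 ≡ 68 (mod 96).
So f(0) = f(48) while 0 ≠ 48, so f is not injective.
Since f is not injective, we find the least positive k with f(k) = f(0): this means 14k ≡ 0 (mod 96), i.e. 96 ∣ 14k. Since gcd(14, 96) = 2, dividing through by 2 this holds exactly when 48 ∣ 7k, and as gcd(7, 48) = 1, exactly when 48 ∣ k.
The smallest positive such k is 48.

48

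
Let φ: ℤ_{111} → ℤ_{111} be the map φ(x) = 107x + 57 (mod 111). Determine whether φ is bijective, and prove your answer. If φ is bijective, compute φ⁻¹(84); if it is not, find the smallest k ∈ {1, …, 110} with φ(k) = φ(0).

21

By definition, φ is injective if φ(u) = φ(v) implies u = v.
If φ(u) = φ(v), then 107u ≡ 107v (mod 111). Because gcd(107, 111) = 1, we may cancel 107 to get u ≡ v (mod 111).
We now compute 107⁻¹ mod 111 explicitly. Euclid's algorithm: 111 = 1·107 + 4, 107 = 26·4 + 3, 4 = 1·3 + 1; back-substituting gives 1 = 83·107 − 80·111, so 107⁻¹ ≡ 83 (mod 111).
For any y ∈ ℤ_{111}, x = 83(y − 57) mod 111 satisfies φ(x) = 107·83(y − 57) + 57 ≡ y (since 107·83 ≡ 1 mod 111). So every y has a preimage.
Therefore φ is bijective.
Since φ is bijective, we compute φ⁻¹(84): solve 107x + 57 ≡ 84 (mod 111), i.e. 107x ≡ 27 (mod 111).
Multiplying by 107⁻¹ = 83 gives x ≡ 83·27 = 2241 = 20·111 + 21 ≡ 21 (mod 111).
Check: φ(21) = 107·21 + 57 = 2304 = 20·111 + 84 ≡ 84 (mod 111).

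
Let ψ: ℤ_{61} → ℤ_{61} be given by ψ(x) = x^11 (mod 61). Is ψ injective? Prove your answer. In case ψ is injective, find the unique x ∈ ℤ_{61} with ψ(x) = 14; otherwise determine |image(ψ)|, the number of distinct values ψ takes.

48

Since 61 is prime, the nonzero elements of ℤ_{61} form a cyclic group of order 60.
As gcd(11, 60) = 1, raising to the 11th power is a bijection on this group: if x_1^11 ≡ x_2^11 then (x_1x_2^{−1})^11 = 1, and the only element of order dividing gcd(11, 60) = 1 is 1, so x_1 = x_2.
With ψ(0) = 0 this makes ψ injective on all of ℤ_{61}, hence bijective (finite equal-size domain and codomain). In particular ψ is injective.
Since ψ is injective, we find the preimage of 14. The inverse of x ↦ x^11 on (ℤ_{61})^× is x ↦ x^11, because 11·11 = 121 = 2·60 + 1 ≡ 1 (mod 60) and x^{60} = 1 for x ≠ 0 (Fermat). So ψ⁻¹(14) = 14^11 mod 61.
Repeated squaring mod 61: 14^1 ≡ 14, 14^2 ≡ 14² = 196 ≡ 13, 14^4 ≡ 13² = 169 ≡ 47, 14^8 ≡ 47² = 2209 ≡ 13. Since 11 = 8 + 2 + 1, 14^11 ≡ 13·13·14: 13·13 = 169 ≡ 47, then 47·14 = 658 ≡ 48. So 14^11 ≡ 48 (mod 61).
Hence ψ⁻¹(14) = 48.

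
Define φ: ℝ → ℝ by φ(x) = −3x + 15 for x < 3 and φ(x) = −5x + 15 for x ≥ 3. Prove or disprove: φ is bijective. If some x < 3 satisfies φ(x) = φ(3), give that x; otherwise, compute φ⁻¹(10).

Both pieces are strictly decreasing (slopes −3 and −5), so each is injective on its own interval.
The left piece maps (−∞, 3) onto (6, ∞); the right piece maps [3, ∞) onto (−∞, 0].
The images leave a gap (6 has no preimage), so φ is not surjective, hence not bijective.
Because the two images are disjoint, no x < 3 has φ(x) = φ(3), so we compute φ⁻¹(10): 10 lies in (6, ∞), so solve −3x + 15 = 10: x = (10 − 15)/(−3) = 5/3.

5/3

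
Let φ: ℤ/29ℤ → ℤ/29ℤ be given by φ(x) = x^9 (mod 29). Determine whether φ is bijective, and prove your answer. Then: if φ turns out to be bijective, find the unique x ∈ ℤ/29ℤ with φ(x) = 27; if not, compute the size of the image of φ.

18

Since 29 is prime, the nonzero elements of ℤ/29ℤ form a cyclic group of order 28.
As gcd(9, 28) = 1, raising to the 9th power is a bijection on this group: if s^9 ≡ t^9 then (st^{−1})^9 = 1, and the only element of order dividing gcd(9, 28) = 1 is 1, so s = t.
With φ(0) = 0 this makes φ injective on all of ℤ/29ℤ, hence bijective (finite equal-size domain and codomain). In particular φ is bijective.
Since φ is bijective, we find the preimage of 27. The inverse of x ↦ x^9 on (ℤ/29ℤ)^× is x ↦ x^25, because 9·25 = 225 = 8·28 + 1 ≡ 1 (mod 28) and x^{28} = 1 for x ≠ 0 (Fermat). So φ⁻¹(27) = 27^25 mod 29.
Repeated squaring mod 29: 27^1 ≡ 27, 27^2 ≡ 27² = 729 ≡ 4, 27^4 ≡ 4² = 16, 27^8 ≡ 16² = 256 ≡ 24, 27^16 ≡ 24² = 576 ≡ 25. Since 25 = 16 + 8 + 1, 27^25 ≡ 25·24·27: 25·24 = 600 ≡ 20, then 20·27 = 540 ≡ 18. So 27^25 ≡ 18 (mod 29).
Hence φ⁻¹(27) = 18.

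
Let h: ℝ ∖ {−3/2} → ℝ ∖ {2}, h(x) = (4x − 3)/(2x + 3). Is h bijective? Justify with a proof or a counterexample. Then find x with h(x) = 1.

Suppose h(u) = h(v). Cross-multiplying: (4u − 3)(2v + 3) = (4v − 3)(2u + 3).
Expanding both sides and cancelling the symmetric terms leaves 18·(u − v) = 0. Since 18 ≠ 0, u = v. So h is injective.
For any y ≠ 2, solving y(2x + 3) = 4x − 3 for x gives a well-defined x ≠ −3/2. So h is surjective.
Therefore h is bijective.
Solving h(x) = 1: cross-multiplying gives 4x − 3 = 1(2x + 3), which rearranges to 2x = 6, so x = 3.

3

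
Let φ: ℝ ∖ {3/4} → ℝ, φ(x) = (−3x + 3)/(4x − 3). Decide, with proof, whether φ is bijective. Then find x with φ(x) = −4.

If φ(x) = −3/4, cross-multiplying gives 4(−3x + 3) = −3(4x − 3), which simplifies to 12 = 9 — false.  So −3/4 has no preimage and φ is not surjective.
Hence φ is not bijective.
Solving φ(x) = −4: cross-multiplying gives −3x + 3 = −4(4x − 3), which rearranges to 13x = 9, so x = 9/13.

9/13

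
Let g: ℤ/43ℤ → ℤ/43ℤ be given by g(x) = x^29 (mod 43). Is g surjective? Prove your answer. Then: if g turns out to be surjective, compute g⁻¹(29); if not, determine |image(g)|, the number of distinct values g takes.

12

Since 43 is prime, the nonzero elements of ℤ/43ℤ form a cyclic group of order 42.
As gcd(29, 42) = 1, raising to the 29th power is a bijection on this group: if s^29 ≡ t^29 then (st^{−1})^29 = 1, and the only element of order dividing gcd(29, 42) = 1 is 1, so s = t.
With g(0) = 0 this makes g injective on all of ℤ/43ℤ, hence bijective (finite equal-size domain and codomain). In particular g is surjective.
Since g is surjective, we find the preimage of 29. The inverse of x ↦ x^29 on (ℤ/43ℤ)^× is x ↦ x^29, because 29·29 = 841 = 20·42 + 1 ≡ 1 (mod 42) and x^{42} = 1 for x ≠ 0 (Fermat). So g⁻¹(29) = 29^29 mod 43.
Repeated squaring mod 43: 29^1 ≡ 29, 29^2 ≡ 29² = 841 ≡ 24, 29^4 ≡ 24² = 576 ≡ 17, 29^8 ≡ 17² = 289 ≡ 31, 29^16 ≡ 31² = 961 ≡ 15. Since 29 = 16 + 8 + 4 + 1, 29^29 ≡ 15·31·17·29: 15·31 = 465 ≡ 35, then 35·17 = 595 ≡ 36, then 36·29 = 1044 ≡ 12. So 29^29 ≡ 12 (mod 43).
Hence g⁻¹(29) = 12.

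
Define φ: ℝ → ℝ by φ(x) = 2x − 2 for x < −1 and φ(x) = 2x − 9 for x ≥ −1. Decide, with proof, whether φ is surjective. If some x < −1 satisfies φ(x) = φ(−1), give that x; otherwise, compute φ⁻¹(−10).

-9/2

Both pieces are strictly increasing (slopes 2 and 2), so each is injective on its own interval.
The left piece maps (−∞, −1) onto (−∞, −4); the right piece maps [−1, ∞) onto [−11, ∞).
The union (−∞, −4) ∪ [−11, ∞) covers ℝ, so φ is surjective.
For the follow-up: the images overlap, so an x < −1 with φ(x) = φ(−1) exists. φ(−1) = −11; solving 2x − 2 = −11 for x < −1 gives x = (−11 + 2)/2 = −9/2.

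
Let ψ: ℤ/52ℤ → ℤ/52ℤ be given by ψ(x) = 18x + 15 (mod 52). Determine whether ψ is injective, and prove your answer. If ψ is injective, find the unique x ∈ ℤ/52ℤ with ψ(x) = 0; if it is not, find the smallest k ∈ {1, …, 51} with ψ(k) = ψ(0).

26

We have gcd(18, 52) = 2 > 1. Taking s = 0 and t = 26: ψ(0) = 15 and ψ(26) = 18·26 + 15 = 483 ≡ 15 (mod 52).
So ψ(0) = ψ(26) while 0 ≠ 26, hence ψ is not injective.
Since ψ is not injective, we find the least positive k with ψ(k) = ψ(0): this means 18k ≡ 0 (mod 52), i.e. 52 ∣ 18k. Since gcd(18, 52) = 2, dividing through by 2 this holds exactly when 26 ∣ 9k, and as gcd(9, 26) = 1, exactly when 26 ∣ k.
The smallest positive such k is 26.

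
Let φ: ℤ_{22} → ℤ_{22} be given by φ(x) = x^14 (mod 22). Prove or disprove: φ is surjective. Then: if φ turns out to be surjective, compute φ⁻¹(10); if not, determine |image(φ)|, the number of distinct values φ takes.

12

φ(10): Repeated squaring mod 22: 10^1 ≡ 10, 10^2 ≡ 10² = 100 ≡ 12, 10^4 ≡ 12² = 144 ≡ 12, 10^8 ≡ 12² = 144 ≡ 12. Since 14 = 8 + 4 + 2, 10^14 ≡ 12·12·12: 12·12 = 144 ≡ 12, then 12·12 = 144 ≡ 12. So 10^14 ≡ 12 (mod 22).
φ(12): Repeated squaring mod 22: 12^1 ≡ 12, 12^2 ≡ 12² = 144 ≡ 12, 12^4 ≡ 12² = 144 ≡ 12, 12^8 ≡ 12² = 144 ≡ 12. Since 14 = 8 + 4 + 2, 12^14 ≡ 12·12·12: 12·12 = 144 ≡ 12, then 12·12 = 144 ≡ 12. So 12^14 ≡ 12 (mod 22).
So φ(10) = φ(12) = 12 while 10 ≠ 12, so φ is not injective.
A non-injective map from the 22-element set ℤ_{22} to itself takes at most 21 distinct values, so it cannot be surjective. Therefore φ is not surjective.
Since φ is not surjective, we determine |image(φ)|. Computing x^14 mod 22 for each x (by repeated squaring, reducing mod 22 at every step), the values φ(0), φ(1), …, φ(21) are: 0, 1, 16, 15, 14, 9, 20, 3, 4, 5, 12, 11, 12, 5, 4, 3, 20, 9, 14, 15, 16, 1.
The distinct values are {0, 1, 3, 4, 5, 9, 11, 12, 14, 15, 16, 20}; there are 12 of them.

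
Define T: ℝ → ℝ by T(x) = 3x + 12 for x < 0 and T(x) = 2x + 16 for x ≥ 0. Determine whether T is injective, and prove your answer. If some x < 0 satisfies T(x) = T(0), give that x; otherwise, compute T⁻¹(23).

Both pieces are strictly increasing (slopes 3 and 2), so each is injective on its own interval.
The left piece maps (−∞, 0) onto (−∞, 12); the right piece maps [0, ∞) onto [16, ∞).
These images are disjoint, so no value is attained by both pieces. Therefore T is injective.
Because the two images are disjoint, no x < 0 has T(x) = T(0), so we compute T⁻¹(23): 23 lies in [16, ∞), so solve 2x + 16 = 23: x = (23 − 16)/2 = 7/2.

7/2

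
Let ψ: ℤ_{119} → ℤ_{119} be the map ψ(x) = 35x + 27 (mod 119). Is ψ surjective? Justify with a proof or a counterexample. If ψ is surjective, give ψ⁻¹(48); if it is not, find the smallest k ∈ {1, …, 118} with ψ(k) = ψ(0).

Recall: ψ is surjective if every y in the codomain equals ψ(x) for some x in the domain.
Since gcd(35, 119) = 7, we have 35x ≡ 0 (mod 7) for all x, so ψ(x) ≡ 6 (mod 7).
But 0 ≢ 6 (mod 7), so 0 ∈ ℤ_{119} has no preimage. Therefore ψ is not surjective.
Since ψ is not surjective, we find the least positive k with ψ(k) = ψ(0): this means 35k ≡ 0 (mod 119), i.e. 119 ∣ 35k. Since gcd(35, 119) = 7, dividing through by 7 this holds exactly when 17 ∣ 5k, and as gcd(5, 17) = 1, exactly when 17 ∣ k.
The smallest positive such k is 17.

17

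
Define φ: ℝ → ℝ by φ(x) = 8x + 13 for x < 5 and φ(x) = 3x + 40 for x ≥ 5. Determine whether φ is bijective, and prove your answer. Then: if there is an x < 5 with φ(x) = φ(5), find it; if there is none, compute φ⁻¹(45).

Both pieces are strictly increasing (slopes 8 and 3), so each is injective on its own interval.
The left piece maps (−∞, 5) onto (−∞, 53); the right piece maps [5, ∞) onto [55, ∞).
The images leave a gap (53 has no preimage), so φ is not surjective, hence not bijective.
Because the two images are disjoint, no x < 5 has φ(x) = φ(5), so we compute φ⁻¹(45): 45 lies in (−∞, 53), so solve 8x + 13 = 45: x = (45 − 13)/8 = 4.

4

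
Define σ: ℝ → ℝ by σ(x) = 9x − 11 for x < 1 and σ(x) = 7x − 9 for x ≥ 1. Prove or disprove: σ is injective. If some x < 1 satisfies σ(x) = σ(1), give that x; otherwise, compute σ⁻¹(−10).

Both pieces are strictly increasing (slopes 9 and 7), so each is injective on its own interval.
The left piece maps (−∞, 1) onto (−∞, −2); the right piece maps [1, ∞) onto [−2, ∞).
These images are disjoint, so no value is attained by both pieces. Thus σ is injective.
Because the two images are disjoint, no x < 1 has σ(x) = σ(1), so we compute σ⁻¹(−10): −10 lies in (−∞, −2), so solve 9x − 11 = −10: x = (−10 + 11)/9 = 1/9.

1/9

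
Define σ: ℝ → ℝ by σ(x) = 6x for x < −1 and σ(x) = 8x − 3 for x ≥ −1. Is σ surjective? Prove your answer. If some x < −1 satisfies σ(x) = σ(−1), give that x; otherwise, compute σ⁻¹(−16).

-11/6

Both pieces are strictly increasing (slopes 6 and 8), so each is injective on its own interval.
The left piece maps (−∞, −1) onto (−∞, −6); the right piece maps [−1, ∞) onto [−11, ∞).
The union (−∞, −6) ∪ [−11, ∞) covers ℝ, so σ is surjective.
For the follow-up: the images overlap, so an x < −1 with σ(x) = σ(−1) exists. σ(−1) = −11; solving 6x = −11 for x < −1 gives x = (−11 − 0)/6 = −11/6.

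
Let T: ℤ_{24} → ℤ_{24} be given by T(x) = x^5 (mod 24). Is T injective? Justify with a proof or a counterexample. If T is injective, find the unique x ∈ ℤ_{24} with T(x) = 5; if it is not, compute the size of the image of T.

T(0) = 0^5 = 0.
T(6): Repeated squaring mod 24: 6^1 ≡ 6, 6^2 ≡ 6² = 36 ≡ 12, 6^4 ≡ 12² = 144 ≡ 0. Since 5 = 4 + 1, 6^5 ≡ 0·6: 0·6 = 0. So 6^5 ≡ 0 (mod 24).
So T(0) = T(6) = 0 while 0 ≠ 6, hence T is not injective.
Since T is not injective, we determine |image(T)|. Computing x^5 mod 24 for each x (by repeated squaring, reducing mod 24 at every step), the values T(0), T(1), …, T(23) are: 0, 1, 8, 3, 16, 5, 0, 7, 8, 9, 16, 11, 0, 13, 8, 15, 16, 17, 0, 19, 8, 21, 16, 23.
The distinct values are {0, 1, 3, 5, 7, 8, 9, 11, 13, 15, 16, 17, 19, 21, 23}; there are 15 of them.

15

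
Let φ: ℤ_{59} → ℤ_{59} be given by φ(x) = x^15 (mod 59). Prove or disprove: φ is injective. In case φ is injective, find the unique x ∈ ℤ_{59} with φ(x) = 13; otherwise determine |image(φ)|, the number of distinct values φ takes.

8

Since 59 is prime, the nonzero elements of ℤ_{59} form a cyclic group of order 58.
As gcd(15, 58) = 1, raising to the 15th power is a bijection on this group: if u^15 ≡ v^15 then (uv^{−1})^15 = 1, and the only element of order dividing gcd(15, 58) = 1 is 1, so u = v.
With φ(0) = 0 this makes φ injective on all of ℤ_{59}, hence bijective (finite equal-size domain and codomain). In particular φ is injective.
Since φ is injective, we find the preimage of 13. The inverse of x ↦ x^15 on (ℤ_{59})^× is x ↦ x^31, because 15·31 = 465 = 8·58 + 1 ≡ 1 (mod 58) and x^{58} = 1 for x ≠ 0 (Fermat). So φ⁻¹(13) = 13^31 mod 59.
Repeated squaring mod 59: 13^1 ≡ 13, 13^2 ≡ 13² = 169 ≡ 51, 13^4 ≡ 51² = 2601 ≡ 5, 13^8 ≡ 5² = 25, 13^16 ≡ 25² = 625 ≡ 35. Since 31 = 16 + 8 + 4 + 2 + 1, 13^31 ≡ 35·25·5·51·13: 35·25 = 875 ≡ 49, then 49·5 = 245 ≡ 9, then 9·51 = 459 ≡ 46, then 46·13 = 598 ≡ 8. So 13^31 ≡ 8 (mod 59).
Hence φ⁻¹(13) = 8.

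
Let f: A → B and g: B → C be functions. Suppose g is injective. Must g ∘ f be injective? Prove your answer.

No. Take A = {1, 2}, B = C = {1, 2, 3, 4, 5}, f(1) = f(2) = 1, and g = identity (injective).
Then (g ∘ f)(1) = (g ∘ f)(2) = 1 with 1 ≠ 2, so g ∘ f is not injective.

not injective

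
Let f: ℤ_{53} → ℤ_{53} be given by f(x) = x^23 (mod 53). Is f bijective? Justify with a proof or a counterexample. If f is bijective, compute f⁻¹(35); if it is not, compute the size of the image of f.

33

Since 53 is prime, the nonzero elements of ℤ_{53} form a cyclic group of order 52.
As gcd(23, 52) = 1, raising to the 23rd power is a bijection on this group: if x_1^23 ≡ x_2^23 then (x_1x_2^{−1})^23 = 1, and the only element of order dividing gcd(23, 52) = 1 is 1, so x_1 = x_2.
With f(0) = 0 this makes f injective on all of ℤ_{53}, hence bijective (finite equal-size domain and codomain). In particular f is bijective.
Since f is bijective, we find the preimage of 35. The inverse of x ↦ x^23 on (ℤ_{53})^× is x ↦ x^43, because 23·43 = 989 = 19·52 + 1 ≡ 1 (mod 52) and x^{52} = 1 for x ≠ 0 (Fermat). So f⁻¹(35) = 35^43 mod 53.
Repeated squaring mod 53: 35^1 ≡ 35, 35^2 ≡ 35² = 1225 ≡ 6, 35^4 ≡ 6² = 36, 35^8 ≡ 36² = 1296 ≡ 24, 35^16 ≡ 24² = 576 ≡ 46, 35^32 ≡ 46² = 2116 ≡ 49. Since 43 = 32 + 8 + 2 + 1, 35^43 ≡ 49·24·6·35: 49·24 = 1176 ≡ 10, then 10·6 = 60 ≡ 7, then 7·35 = 245 ≡ 33. So 35^43 ≡ 33 (mod 53).
Hence f⁻¹(35) = 33.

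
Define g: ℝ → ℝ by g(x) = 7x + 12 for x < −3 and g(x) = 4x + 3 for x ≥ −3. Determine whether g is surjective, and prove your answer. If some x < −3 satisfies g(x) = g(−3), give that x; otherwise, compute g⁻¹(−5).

Both pieces are strictly increasing (slopes 7 and 4), so each is injective on its own interval.
The left piece maps (−∞, −3) onto (−∞, −9); the right piece maps [−3, ∞) onto [−9, ∞).
These images together cover ℝ, so g is surjective.
Because the two images are disjoint, no x < −3 has g(x) = g(−3), so we compute g⁻¹(−5): −5 lies in [−9, ∞), so solve 4x + 3 = −5: x = (−5 − 3)/4 = −2.

-2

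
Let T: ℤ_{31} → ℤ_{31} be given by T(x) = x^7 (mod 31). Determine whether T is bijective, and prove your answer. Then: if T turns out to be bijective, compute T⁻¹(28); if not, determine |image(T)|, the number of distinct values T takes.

7

Since 31 is prime, the nonzero elements of ℤ_{31} form a cyclic group of order 30.
As gcd(7, 30) = 1, raising to the 7th power is a bijection on this group: if x_1^7 ≡ x_2^7 then (x_1x_2^{−1})^7 = 1, and the only element of order dividing gcd(7, 30) = 1 is 1, so x_1 = x_2.
With T(0) = 0 this makes T injective on all of ℤ_{31}, hence bijective (finite equal-size domain and codomain). In particular T is bijective.
Since T is bijective, we find the preimage of 28. The inverse of x ↦ x^7 on (ℤ_{31})^× is x ↦ x^13, because 7·13 = 91 = 3·30 + 1 ≡ 1 (mod 30) and x^{30} = 1 for x ≠ 0 (Fermat). So T⁻¹(28) = 28^13 mod 31.
Repeated squaring mod 31: 28^1 ≡ 28, 28^2 ≡ 28² = 784 ≡ 9, 28^4 ≡ 9² = 81 ≡ 19, 28^8 ≡ 19² = 361 ≡ 20. Since 13 = 8 + 4 + 1, 28^13 ≡ 20·19·28: 20·19 = 380 ≡ 8, then 8·28 = 224 ≡ 7. So 28^13 ≡ 7 (mod 31).
Hence T⁻¹(28) = 7.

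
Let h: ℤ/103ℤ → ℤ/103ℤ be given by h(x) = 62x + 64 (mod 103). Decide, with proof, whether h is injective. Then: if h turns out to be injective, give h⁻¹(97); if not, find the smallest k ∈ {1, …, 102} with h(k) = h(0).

If h(u) = h(v), then 62u ≡ 62v (mod 103). Because gcd(62, 103) = 1, we may cancel 62 to get u ≡ v (mod 103).
Therefore h is injective.
We now compute 62⁻¹ mod 103 explicitly. Euclid's algorithm: 103 = 1·62 + 41, 62 = 1·41 + 21, 41 = 1·21 + 20, 21 = 1·20 + 1; back-substituting gives 1 = 5·62 − 3·103, so 62⁻¹ ≡ 5 (mod 103).
Since h is injective, we compute h⁻¹(97): solve 62x + 64 ≡ 97 (mod 103), i.e. 62x ≡ 33 (mod 103).
Multiplying by 62⁻¹ = 5 gives x ≡ 5·33 = 165 = 1·103 + 62 ≡ 62 (mod 103).
Check: h(62) = 62·62 + 64 = 3908 = 37·103 + 97 ≡ 97 (mod 103).

62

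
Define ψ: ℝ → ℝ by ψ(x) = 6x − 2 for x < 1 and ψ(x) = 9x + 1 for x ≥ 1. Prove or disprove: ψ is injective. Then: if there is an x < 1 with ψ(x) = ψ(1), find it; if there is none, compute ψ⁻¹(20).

Both pieces are strictly increasing (slopes 6 and 9), so each is injective on its own interval.
The left piece maps (−∞, 1) onto (−∞, 4); the right piece maps [1, ∞) onto [10, ∞).
These images are disjoint, so no value is attained by both pieces. Therefore ψ is injective.
Because the two images are disjoint, no x < 1 has ψ(x) = ψ(1), so we compute ψ⁻¹(20): 20 lies in [10, ∞), so solve 9x + 1 = 20: x = (20 − 1)/9 = 19/9.

19/9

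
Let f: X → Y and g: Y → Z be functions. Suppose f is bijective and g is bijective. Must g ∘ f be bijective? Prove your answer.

bijective

Injectivity: if g(f(s)) = g(f(t)) then f(s) = f(t) (g injective) so s = t (f injective).
Surjectivity: for c ∈ Z pick b with g(b) = c, then a with f(a) = b; then (g ∘ f)(a) = c.
Therefore g ∘ f is bijective.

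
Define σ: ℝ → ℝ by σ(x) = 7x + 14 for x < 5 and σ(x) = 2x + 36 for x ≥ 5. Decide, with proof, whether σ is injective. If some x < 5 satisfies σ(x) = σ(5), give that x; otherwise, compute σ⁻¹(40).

32/7

Both pieces are strictly increasing (slopes 7 and 2), so each is injective on its own interval.
The left piece maps (−∞, 5) onto (−∞, 49); the right piece maps [5, ∞) onto [46, ∞).
These images overlap. In particular σ(5) = 46 (right piece), and solving 7x + 14 = 46 on the left piece gives x = 32/7 < 5.
So σ(32/7) = σ(5) with 32/7 ≠ 5, and σ is not injective. This x = 32/7 is the requested value below 5.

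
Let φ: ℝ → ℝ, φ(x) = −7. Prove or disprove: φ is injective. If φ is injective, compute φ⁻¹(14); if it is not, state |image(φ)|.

φ(0) = −7 = φ(1) with 0 ≠ 1, so φ is not injective.
Since φ is not injective, we state |image(φ)|: the image of φ is {−7}, which has 1 element.

1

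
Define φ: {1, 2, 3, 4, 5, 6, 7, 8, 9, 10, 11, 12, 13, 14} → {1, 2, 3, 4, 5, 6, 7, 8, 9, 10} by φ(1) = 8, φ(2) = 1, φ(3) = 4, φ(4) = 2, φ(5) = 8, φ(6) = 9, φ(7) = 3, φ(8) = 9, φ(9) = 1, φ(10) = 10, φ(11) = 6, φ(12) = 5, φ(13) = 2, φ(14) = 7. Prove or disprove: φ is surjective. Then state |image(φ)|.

10

Every element of the codomain has a preimage: 1 = φ(2), 2 = φ(4), 3 = φ(7), 4 = φ(3), 5 = φ(12), 6 = φ(11), 7 = φ(14), 8 = φ(1), 9 = φ(6), 10 = φ(10).
Hence φ is surjective.
The image of φ is {1, 2, 3, 4, 5, 6, 7, 8, 9, 10}, which has 10 elements.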